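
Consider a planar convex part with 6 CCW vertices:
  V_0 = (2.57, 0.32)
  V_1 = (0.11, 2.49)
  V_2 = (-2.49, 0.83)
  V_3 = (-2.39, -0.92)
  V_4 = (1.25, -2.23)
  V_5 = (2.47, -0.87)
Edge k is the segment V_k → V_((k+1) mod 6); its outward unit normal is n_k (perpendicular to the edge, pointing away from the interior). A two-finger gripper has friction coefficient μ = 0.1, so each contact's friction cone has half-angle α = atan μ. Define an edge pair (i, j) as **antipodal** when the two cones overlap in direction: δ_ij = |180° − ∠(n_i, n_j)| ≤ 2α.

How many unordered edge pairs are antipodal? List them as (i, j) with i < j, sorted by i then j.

α = atan 0.1 = 5.71°;  2α = 11.42°
n_0 = (+0.6615, +0.7499)
n_1 = (-0.5381, +0.8429)
n_2 = (-0.9984, -0.0570)
n_3 = (-0.3386, -0.9409)
n_4 = (+0.7444, -0.6678)
n_5 = (+0.9965, -0.0837)
  (0,1): δ = 106.03°  ·
  (0,2): δ = 45.31°  ·
  (0,3): δ = 21.62°  ·
  (0,4): δ = 89.52°  ·
  (0,5): δ = 126.61°  ·
  (1,2): δ = 119.29°  ·
  (1,3): δ = 52.35°  ·
  (1,4): δ = 15.55°  ·
  (1,5): δ = 52.64°  ·
  (2,3): δ = 113.06°  ·
  (2,4): δ = 45.16°  ·
  (2,5): δ = 8.07°  ✓
  (3,4): δ = 112.10°  ·
  (3,5): δ = 75.01°  ·
  (4,5): δ = 142.91°  ·
antipodal pairs: 1

count = 1; pairs: (2,5)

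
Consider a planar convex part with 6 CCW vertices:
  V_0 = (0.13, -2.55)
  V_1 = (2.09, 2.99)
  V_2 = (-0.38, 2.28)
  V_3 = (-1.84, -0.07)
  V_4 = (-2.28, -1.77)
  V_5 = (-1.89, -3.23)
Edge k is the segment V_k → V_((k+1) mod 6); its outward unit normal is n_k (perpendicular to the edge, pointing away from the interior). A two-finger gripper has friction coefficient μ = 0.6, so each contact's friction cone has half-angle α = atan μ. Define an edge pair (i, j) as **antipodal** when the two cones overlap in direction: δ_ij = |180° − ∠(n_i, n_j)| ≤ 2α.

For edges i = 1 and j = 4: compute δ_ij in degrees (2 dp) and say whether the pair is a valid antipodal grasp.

δ = 91.08°, invalid

α = atan 0.6 = 30.96°;  2α = 61.93°
edge 1: e_1 = (-2.47, -0.71);  n_1 = (-0.2763, +0.9611)
edge 4: e_4 = (+0.39, -1.46);  n_4 = (-0.9661, -0.2581)
∠(n_1, n_4) = 88.92°
δ = |180° − 88.92°| = 91.08°
91.08° > 2α = 61.93°  →  invalid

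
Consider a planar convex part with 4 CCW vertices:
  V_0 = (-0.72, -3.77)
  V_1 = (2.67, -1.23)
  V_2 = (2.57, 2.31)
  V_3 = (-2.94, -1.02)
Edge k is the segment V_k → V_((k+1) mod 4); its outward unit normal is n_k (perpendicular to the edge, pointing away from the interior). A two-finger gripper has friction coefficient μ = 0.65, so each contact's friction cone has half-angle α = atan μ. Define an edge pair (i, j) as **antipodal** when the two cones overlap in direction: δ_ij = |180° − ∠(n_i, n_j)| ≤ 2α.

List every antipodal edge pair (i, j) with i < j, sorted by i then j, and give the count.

α = atan 0.65 = 33.02°;  2α = 66.05°
n_0 = (+0.5996, -0.8003)
n_1 = (+0.9996, +0.0282)
n_2 = (-0.5172, +0.8558)
n_3 = (-0.7781, -0.6281)
  (0,1): δ = 125.22°  ·
  (0,2): δ = 5.70°  ✓
  (0,3): δ = 92.07°  ·
  (1,2): δ = 60.47°  ✓
  (1,3): δ = 37.29°  ✓
  (2,3): δ = 82.23°  ·
antipodal pairs: 3

count = 3; pairs: (0,2), (1,2), (1,3)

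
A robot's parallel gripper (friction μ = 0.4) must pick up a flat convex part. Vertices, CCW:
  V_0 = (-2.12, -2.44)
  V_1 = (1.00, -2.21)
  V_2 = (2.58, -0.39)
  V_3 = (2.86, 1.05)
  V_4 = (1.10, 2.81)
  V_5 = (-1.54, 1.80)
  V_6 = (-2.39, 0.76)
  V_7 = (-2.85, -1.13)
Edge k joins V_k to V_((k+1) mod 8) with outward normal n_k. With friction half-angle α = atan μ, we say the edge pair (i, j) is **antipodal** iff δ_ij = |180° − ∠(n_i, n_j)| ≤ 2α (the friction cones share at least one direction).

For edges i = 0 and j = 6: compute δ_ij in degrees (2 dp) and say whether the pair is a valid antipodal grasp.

α = atan 0.4 = 21.80°;  2α = 43.60°
edge 0: e_0 = (+3.12, +0.23);  n_0 = (+0.0735, -0.9973)
edge 6: e_6 = (-0.46, -1.89);  n_6 = (-0.9716, +0.2365)
∠(n_0, n_6) = 107.90°
δ = |180° − 107.90°| = 72.10°
72.10° > 2α = 43.60°  →  invalid

δ = 72.10°, invalid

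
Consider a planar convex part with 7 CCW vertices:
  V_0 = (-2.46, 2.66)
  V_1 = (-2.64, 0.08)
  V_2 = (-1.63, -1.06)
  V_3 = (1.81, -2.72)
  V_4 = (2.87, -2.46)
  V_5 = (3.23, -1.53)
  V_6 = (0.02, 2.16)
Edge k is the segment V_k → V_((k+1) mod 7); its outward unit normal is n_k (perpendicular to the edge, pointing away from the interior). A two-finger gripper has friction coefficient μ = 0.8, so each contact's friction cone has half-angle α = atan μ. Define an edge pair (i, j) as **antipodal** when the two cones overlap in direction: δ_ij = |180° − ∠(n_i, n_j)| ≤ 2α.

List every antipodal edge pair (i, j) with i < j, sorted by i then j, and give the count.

α = atan 0.8 = 38.66°;  2α = 77.32°
n_0 = (-0.9976, +0.0696)
n_1 = (-0.7485, -0.6631)
n_2 = (-0.4346, -0.9006)
n_3 = (+0.2382, -0.9712)
n_4 = (+0.9326, -0.3610)
n_5 = (+0.7545, +0.6563)
n_6 = (+0.1976, +0.9803)
  (0,1): δ = 134.47°  ·
  (0,2): δ = 111.77°  ·
  (0,3): δ = 72.23°  ✓
  (0,4): δ = 17.17°  ✓
  (0,5): δ = 45.01°  ✓
  (0,6): δ = 82.59°  ·
  (1,2): δ = 157.30°  ·
  (1,3): δ = 117.76°  ·
  (1,4): δ = 62.70°  ✓
  (1,5): δ = 0.52°  ✓
  (1,6): δ = 37.06°  ✓
  (2,3): δ = 140.46°  ·
  (2,4): δ = 85.40°  ·
  (2,5): δ = 23.22°  ✓
  (2,6): δ = 14.36°  ✓
  (3,4): δ = 124.94°  ·
  (3,5): δ = 62.76°  ✓
  (3,6): δ = 25.18°  ✓
  (4,5): δ = 117.82°  ·
  (4,6): δ = 80.24°  ·
  (5,6): δ = 142.42°  ·
antipodal pairs: 10

count = 10; pairs: (0,3), (0,4), (0,5), (1,4), (1,5), (1,6), (2,5), (2,6), (3,5), (3,6)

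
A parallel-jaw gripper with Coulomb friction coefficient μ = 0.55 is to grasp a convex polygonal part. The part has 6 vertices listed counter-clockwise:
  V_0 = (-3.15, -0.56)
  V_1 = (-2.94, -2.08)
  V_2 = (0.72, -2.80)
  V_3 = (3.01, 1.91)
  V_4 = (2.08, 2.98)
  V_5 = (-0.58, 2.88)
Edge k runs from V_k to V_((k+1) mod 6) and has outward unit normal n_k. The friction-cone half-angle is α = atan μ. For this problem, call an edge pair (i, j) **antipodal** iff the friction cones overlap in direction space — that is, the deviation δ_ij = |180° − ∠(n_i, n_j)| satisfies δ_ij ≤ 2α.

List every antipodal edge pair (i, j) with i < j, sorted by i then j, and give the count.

α = atan 0.55 = 28.81°;  2α = 57.62°
n_0 = (-0.9906, -0.1369)
n_1 = (-0.1930, -0.9812)
n_2 = (+0.8993, -0.4373)
n_3 = (+0.7548, +0.6560)
n_4 = (-0.0376, +0.9993)
n_5 = (-0.8011, +0.5985)
  (0,1): δ = 109.00°  ·
  (0,2): δ = 33.80°  ✓
  (0,3): δ = 33.13°  ✓
  (0,4): δ = 84.29°  ·
  (0,5): δ = 135.37°  ·
  (1,2): δ = 104.80°  ·
  (1,3): δ = 37.87°  ✓
  (1,4): δ = 13.28°  ✓
  (1,5): δ = 64.37°  ·
  (2,3): δ = 113.08°  ·
  (2,4): δ = 61.92°  ·
  (2,5): δ = 10.83°  ✓
  (3,4): δ = 128.84°  ·
  (3,5): δ = 77.76°  ·
  (4,5): δ = 128.92°  ·
antipodal pairs: 5

count = 5; pairs: (0,2), (0,3), (1,3), (1,4), (2,5)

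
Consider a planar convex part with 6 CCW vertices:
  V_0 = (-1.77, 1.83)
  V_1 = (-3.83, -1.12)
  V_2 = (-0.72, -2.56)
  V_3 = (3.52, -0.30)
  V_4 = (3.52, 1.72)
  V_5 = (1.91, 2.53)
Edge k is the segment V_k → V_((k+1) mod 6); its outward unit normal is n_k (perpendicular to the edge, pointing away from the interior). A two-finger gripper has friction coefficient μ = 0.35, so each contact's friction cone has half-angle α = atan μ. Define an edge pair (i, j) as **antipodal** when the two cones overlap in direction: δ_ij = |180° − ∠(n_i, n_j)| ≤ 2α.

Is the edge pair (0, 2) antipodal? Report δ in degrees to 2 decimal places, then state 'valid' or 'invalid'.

α = atan 0.35 = 19.29°;  2α = 38.58°
edge 0: e_0 = (-2.06, -2.95);  n_0 = (-0.8199, +0.5725)
edge 2: e_2 = (+4.24, +2.26);  n_2 = (+0.4704, -0.8825)
∠(n_0, n_2) = 152.99°
δ = |180° − 152.99°| = 27.01°
27.01° ≤ 2α = 38.58°  →  valid

δ = 27.01°, valid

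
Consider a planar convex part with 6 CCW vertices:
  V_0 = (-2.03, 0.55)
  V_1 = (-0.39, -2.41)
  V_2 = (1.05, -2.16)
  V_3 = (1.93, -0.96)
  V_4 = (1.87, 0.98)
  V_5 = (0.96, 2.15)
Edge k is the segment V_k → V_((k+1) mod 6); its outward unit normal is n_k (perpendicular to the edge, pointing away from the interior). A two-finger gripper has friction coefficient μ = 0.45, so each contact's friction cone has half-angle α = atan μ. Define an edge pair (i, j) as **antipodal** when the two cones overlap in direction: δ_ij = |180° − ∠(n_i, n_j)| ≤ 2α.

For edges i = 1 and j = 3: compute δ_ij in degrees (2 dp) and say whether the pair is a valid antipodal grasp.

δ = 98.08°, invalid

α = atan 0.45 = 24.23°;  2α = 48.46°
edge 1: e_1 = (+1.44, +0.25);  n_1 = (+0.1711, -0.9853)
edge 3: e_3 = (-0.06, +1.94);  n_3 = (+0.9995, +0.0309)
∠(n_1, n_3) = 81.92°
δ = |180° − 81.92°| = 98.08°
98.08° > 2α = 48.46°  →  invalid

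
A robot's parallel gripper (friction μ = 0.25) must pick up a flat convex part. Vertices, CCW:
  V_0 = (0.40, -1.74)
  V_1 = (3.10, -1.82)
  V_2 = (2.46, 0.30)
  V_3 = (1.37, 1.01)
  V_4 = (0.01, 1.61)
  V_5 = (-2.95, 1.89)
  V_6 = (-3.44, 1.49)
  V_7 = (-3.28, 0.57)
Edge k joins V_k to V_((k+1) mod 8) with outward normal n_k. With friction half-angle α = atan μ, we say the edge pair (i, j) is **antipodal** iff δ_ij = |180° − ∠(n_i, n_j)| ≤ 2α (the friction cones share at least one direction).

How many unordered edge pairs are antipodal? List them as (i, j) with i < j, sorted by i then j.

α = atan 0.25 = 14.04°;  2α = 28.07°
n_0 = (-0.0296, -0.9996)
n_1 = (+0.9573, +0.2890)
n_2 = (+0.5458, +0.8379)
n_3 = (+0.4036, +0.9149)
n_4 = (+0.0942, +0.9956)
n_5 = (-0.6324, +0.7747)
n_6 = (-0.9852, -0.1713)
n_7 = (-0.5317, -0.8470)
  (0,1): δ = 71.50°  ·
  (0,2): δ = 31.38°  ·
  (0,3): δ = 22.11°  ✓
  (0,4): δ = 3.71°  ✓
  (0,5): δ = 40.92°  ·
  (0,6): δ = 101.56°  ·
  (0,7): δ = 149.58°  ·
  (1,2): δ = 139.88°  ·
  (1,3): δ = 130.60°  ·
  (1,4): δ = 112.20°  ·
  (1,5): δ = 67.57°  ·
  (1,6): δ = 6.93°  ✓
  (1,7): δ = 41.08°  ·
  (2,3): δ = 170.73°  ·
  (2,4): δ = 152.32°  ·
  (2,5): δ = 107.70°  ·
  (2,6): δ = 47.05°  ·
  (2,7): δ = 0.96°  ✓
  (3,4): δ = 161.60°  ·
  (3,5): δ = 116.97°  ·
  (3,6): δ = 56.33°  ·
  (3,7): δ = 8.31°  ✓
  (4,5): δ = 135.37°  ·
  (4,6): δ = 74.73°  ·
  (4,7): δ = 26.71°  ✓
  (5,6): δ = 119.36°  ·
  (5,7): δ = 71.34°  ·
  (6,7): δ = 131.98°  ·
antipodal pairs: 6

count = 6; pairs: (0,3), (0,4), (1,6), (2,7), (3,7), (4,7)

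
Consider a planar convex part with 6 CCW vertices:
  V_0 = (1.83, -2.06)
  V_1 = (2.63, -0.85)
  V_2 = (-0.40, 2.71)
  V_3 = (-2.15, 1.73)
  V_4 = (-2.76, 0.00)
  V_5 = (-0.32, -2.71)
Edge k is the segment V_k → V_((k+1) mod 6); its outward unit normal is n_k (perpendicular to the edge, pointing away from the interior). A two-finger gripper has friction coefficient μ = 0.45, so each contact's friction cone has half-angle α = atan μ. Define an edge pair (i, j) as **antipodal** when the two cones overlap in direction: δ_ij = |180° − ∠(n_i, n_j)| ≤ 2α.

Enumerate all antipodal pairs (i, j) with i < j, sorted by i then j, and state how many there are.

count = 4; pairs: (0,2), (0,3), (1,4), (2,5)

α = atan 0.45 = 24.23°;  2α = 48.46°
n_0 = (+0.8342, -0.5515)
n_1 = (+0.7615, +0.6481)
n_2 = (-0.4886, +0.8725)
n_3 = (-0.9431, +0.3325)
n_4 = (-0.7432, -0.6691)
n_5 = (+0.2894, -0.9572)
  (0,1): δ = 106.13°  ·
  (0,2): δ = 27.28°  ✓
  (0,3): δ = 14.05°  ✓
  (0,4): δ = 75.47°  ·
  (0,5): δ = 140.29°  ·
  (1,2): δ = 101.15°  ·
  (1,3): δ = 59.82°  ·
  (1,4): δ = 1.60°  ✓
  (1,5): δ = 66.42°  ·
  (2,3): δ = 138.67°  ·
  (2,4): δ = 77.25°  ·
  (2,5): δ = 12.43°  ✓
  (3,4): δ = 118.58°  ·
  (3,5): δ = 53.76°  ·
  (4,5): δ = 115.18°  ·
antipodal pairs: 4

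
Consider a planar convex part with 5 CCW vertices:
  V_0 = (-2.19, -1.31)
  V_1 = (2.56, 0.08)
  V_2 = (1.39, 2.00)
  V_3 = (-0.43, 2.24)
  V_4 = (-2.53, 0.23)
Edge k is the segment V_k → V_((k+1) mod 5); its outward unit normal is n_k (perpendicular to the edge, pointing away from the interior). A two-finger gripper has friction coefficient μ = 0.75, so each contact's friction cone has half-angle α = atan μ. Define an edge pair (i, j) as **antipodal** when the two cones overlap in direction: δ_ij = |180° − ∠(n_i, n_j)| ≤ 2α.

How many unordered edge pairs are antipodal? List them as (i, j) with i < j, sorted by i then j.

α = atan 0.75 = 36.87°;  2α = 73.74°
n_0 = (+0.2809, -0.9598)
n_1 = (+0.8539, +0.5204)
n_2 = (+0.1307, +0.9914)
n_3 = (-0.6915, +0.7224)
n_4 = (-0.9765, -0.2156)
  (0,1): δ = 74.95°  ·
  (0,2): δ = 23.82°  ✓
  (0,3): δ = 27.43°  ✓
  (0,4): δ = 86.14°  ·
  (1,2): δ = 128.87°  ·
  (1,3): δ = 77.61°  ·
  (1,4): δ = 18.91°  ✓
  (2,3): δ = 128.74°  ·
  (2,4): δ = 70.04°  ✓
  (3,4): δ = 121.30°  ·
antipodal pairs: 4

count = 4; pairs: (0,2), (0,3), (1,4), (2,4)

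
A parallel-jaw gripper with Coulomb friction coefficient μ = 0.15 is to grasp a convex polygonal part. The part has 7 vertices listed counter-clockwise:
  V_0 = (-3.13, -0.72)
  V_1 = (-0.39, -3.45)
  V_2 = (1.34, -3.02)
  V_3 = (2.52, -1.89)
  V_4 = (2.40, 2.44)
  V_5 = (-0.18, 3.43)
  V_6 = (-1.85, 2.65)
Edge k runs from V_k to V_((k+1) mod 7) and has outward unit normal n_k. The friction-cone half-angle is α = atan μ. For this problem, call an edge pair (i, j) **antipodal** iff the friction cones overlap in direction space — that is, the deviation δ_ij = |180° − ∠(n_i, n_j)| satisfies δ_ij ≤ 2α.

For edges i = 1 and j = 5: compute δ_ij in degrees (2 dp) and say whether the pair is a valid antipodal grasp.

α = atan 0.15 = 8.53°;  2α = 17.06°
edge 1: e_1 = (+1.73, +0.43);  n_1 = (+0.2412, -0.9705)
edge 5: e_5 = (-1.67, -0.78);  n_5 = (-0.4232, +0.9060)
∠(n_1, n_5) = 168.92°
δ = |180° − 168.92°| = 11.08°
11.08° ≤ 2α = 17.06°  →  valid

δ = 11.08°, valid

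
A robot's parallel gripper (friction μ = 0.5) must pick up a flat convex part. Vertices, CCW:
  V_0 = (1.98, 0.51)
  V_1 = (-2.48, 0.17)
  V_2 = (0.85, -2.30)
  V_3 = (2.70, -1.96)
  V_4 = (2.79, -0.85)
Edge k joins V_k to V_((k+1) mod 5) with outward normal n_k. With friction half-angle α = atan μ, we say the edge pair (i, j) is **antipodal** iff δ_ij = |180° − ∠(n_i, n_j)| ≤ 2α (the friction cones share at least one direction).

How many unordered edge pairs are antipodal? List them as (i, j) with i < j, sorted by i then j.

count = 3; pairs: (0,1), (0,2), (1,4)

α = atan 0.5 = 26.57°;  2α = 53.13°
n_0 = (-0.0760, +0.9971)
n_1 = (-0.5957, -0.8032)
n_2 = (+0.1808, -0.9835)
n_3 = (+0.9967, -0.0808)
n_4 = (+0.8592, +0.5117)
  (0,1): δ = 40.93°  ✓
  (0,2): δ = 6.05°  ✓
  (0,3): δ = 81.01°  ·
  (0,4): δ = 116.42°  ·
  (1,2): δ = 133.02°  ·
  (1,3): δ = 58.07°  ·
  (1,4): δ = 22.66°  ✓
  (2,3): δ = 105.05°  ·
  (2,4): δ = 69.64°  ·
  (3,4): δ = 144.59°  ·
antipodal pairs: 3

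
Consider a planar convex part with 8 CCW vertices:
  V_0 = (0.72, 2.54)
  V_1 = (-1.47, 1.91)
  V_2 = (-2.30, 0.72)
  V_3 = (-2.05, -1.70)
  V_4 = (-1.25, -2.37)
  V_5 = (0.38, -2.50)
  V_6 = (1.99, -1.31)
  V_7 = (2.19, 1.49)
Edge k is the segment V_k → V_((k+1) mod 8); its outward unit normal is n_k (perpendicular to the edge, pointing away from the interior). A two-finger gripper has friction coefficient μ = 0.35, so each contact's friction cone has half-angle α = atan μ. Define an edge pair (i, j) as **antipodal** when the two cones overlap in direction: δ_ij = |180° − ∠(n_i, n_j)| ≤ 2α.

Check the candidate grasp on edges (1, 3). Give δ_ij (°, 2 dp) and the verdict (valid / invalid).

α = atan 0.35 = 19.29°;  2α = 38.58°
edge 1: e_1 = (-0.83, -1.19);  n_1 = (-0.8202, +0.5721)
edge 3: e_3 = (+0.80, -0.67);  n_3 = (-0.6421, -0.7666)
∠(n_1, n_3) = 84.95°
δ = |180° − 84.95°| = 95.05°
95.05° > 2α = 38.58°  →  invalid

δ = 95.05°, invalid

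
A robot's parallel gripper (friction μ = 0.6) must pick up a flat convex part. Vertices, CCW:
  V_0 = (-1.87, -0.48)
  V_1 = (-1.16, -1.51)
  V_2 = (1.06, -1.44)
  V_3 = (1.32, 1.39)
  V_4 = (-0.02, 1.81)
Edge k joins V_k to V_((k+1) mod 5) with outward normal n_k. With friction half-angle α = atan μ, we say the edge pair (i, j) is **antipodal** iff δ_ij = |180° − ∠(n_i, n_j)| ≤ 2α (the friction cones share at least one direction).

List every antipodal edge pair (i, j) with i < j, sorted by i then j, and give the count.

count = 5; pairs: (0,2), (0,3), (1,3), (1,4), (2,4)

α = atan 0.6 = 30.96°;  2α = 61.93°
n_0 = (-0.8233, -0.5675)
n_1 = (+0.0315, -0.9995)
n_2 = (+0.9958, -0.0915)
n_3 = (+0.2991, +0.9542)
n_4 = (-0.7779, +0.6284)
  (0,1): δ = 122.77°  ·
  (0,2): δ = 39.83°  ✓
  (0,3): δ = 38.02°  ✓
  (0,4): δ = 106.49°  ·
  (1,2): δ = 97.06°  ·
  (1,3): δ = 19.21°  ✓
  (1,4): δ = 49.26°  ✓
  (2,3): δ = 102.15°  ·
  (2,4): δ = 33.68°  ✓
  (3,4): δ = 111.53°  ·
antipodal pairs: 5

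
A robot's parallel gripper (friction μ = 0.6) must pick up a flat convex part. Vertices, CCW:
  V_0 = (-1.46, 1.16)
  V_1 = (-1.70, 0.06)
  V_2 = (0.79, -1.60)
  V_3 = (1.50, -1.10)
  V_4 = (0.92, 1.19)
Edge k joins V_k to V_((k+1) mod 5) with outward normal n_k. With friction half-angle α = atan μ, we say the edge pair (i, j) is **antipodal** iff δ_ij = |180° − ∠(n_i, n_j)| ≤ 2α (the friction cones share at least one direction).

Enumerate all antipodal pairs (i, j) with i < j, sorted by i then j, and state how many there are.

count = 5; pairs: (0,2), (0,3), (1,3), (1,4), (2,4)

α = atan 0.6 = 30.96°;  2α = 61.93°
n_0 = (-0.9770, +0.2132)
n_1 = (-0.5547, -0.8321)
n_2 = (+0.5758, -0.8176)
n_3 = (+0.9694, +0.2455)
n_4 = (-0.0126, +0.9999)
  (0,1): δ = 111.38°  ·
  (0,2): δ = 42.54°  ✓
  (0,3): δ = 26.52°  ✓
  (0,4): δ = 103.03°  ·
  (1,2): δ = 111.16°  ·
  (1,3): δ = 42.10°  ✓
  (1,4): δ = 34.41°  ✓
  (2,3): δ = 110.94°  ·
  (2,4): δ = 34.43°  ✓
  (3,4): δ = 103.49°  ·
antipodal pairs: 5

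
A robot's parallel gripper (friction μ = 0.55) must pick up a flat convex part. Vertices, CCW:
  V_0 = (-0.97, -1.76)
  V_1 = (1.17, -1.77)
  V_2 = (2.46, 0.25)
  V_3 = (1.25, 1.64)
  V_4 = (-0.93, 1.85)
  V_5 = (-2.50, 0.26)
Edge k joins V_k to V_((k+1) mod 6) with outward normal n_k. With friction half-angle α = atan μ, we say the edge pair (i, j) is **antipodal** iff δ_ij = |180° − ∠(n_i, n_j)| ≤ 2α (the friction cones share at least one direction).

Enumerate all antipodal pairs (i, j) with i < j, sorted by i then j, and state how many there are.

count = 6; pairs: (0,2), (0,3), (0,4), (1,4), (2,5), (3,5)

α = atan 0.55 = 28.81°;  2α = 57.62°
n_0 = (-0.0047, -1.0000)
n_1 = (+0.8428, -0.5382)
n_2 = (+0.7543, +0.6566)
n_3 = (+0.0959, +0.9954)
n_4 = (-0.7116, +0.7026)
n_5 = (-0.7971, -0.6038)
  (0,1): δ = 122.30°  ·
  (0,2): δ = 48.69°  ✓
  (0,3): δ = 5.23°  ✓
  (0,4): δ = 45.63°  ✓
  (0,5): δ = 127.41°  ·
  (1,2): δ = 106.40°  ·
  (1,3): δ = 62.94°  ·
  (1,4): δ = 12.07°  ✓
  (1,5): δ = 69.70°  ·
  (2,3): δ = 136.54°  ·
  (2,4): δ = 85.68°  ·
  (2,5): δ = 3.90°  ✓
  (3,4): δ = 129.14°  ·
  (3,5): δ = 47.36°  ✓
  (4,5): δ = 98.22°  ·
antipodal pairs: 6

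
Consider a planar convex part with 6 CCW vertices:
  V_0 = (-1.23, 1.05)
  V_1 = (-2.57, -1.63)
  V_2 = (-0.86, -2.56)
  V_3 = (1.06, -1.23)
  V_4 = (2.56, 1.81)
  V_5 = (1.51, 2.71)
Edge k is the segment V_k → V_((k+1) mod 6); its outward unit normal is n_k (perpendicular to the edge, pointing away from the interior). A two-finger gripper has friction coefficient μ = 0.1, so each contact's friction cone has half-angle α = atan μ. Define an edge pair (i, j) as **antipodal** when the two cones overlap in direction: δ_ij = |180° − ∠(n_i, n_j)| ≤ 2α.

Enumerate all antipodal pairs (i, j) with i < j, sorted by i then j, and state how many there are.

α = atan 0.1 = 5.71°;  2α = 11.42°
n_0 = (-0.8944, +0.4472)
n_1 = (-0.4778, -0.8785)
n_2 = (+0.5694, -0.8220)
n_3 = (+0.8968, -0.4425)
n_4 = (+0.6508, +0.7593)
n_5 = (-0.5182, +0.8553)
  (0,1): δ = 91.97°  ·
  (0,2): δ = 28.72°  ·
  (0,3): δ = 0.30°  ✓
  (0,4): δ = 75.96°  ·
  (0,5): δ = 147.77°  ·
  (1,2): δ = 116.75°  ·
  (1,3): δ = 87.72°  ·
  (1,4): δ = 12.06°  ·
  (1,5): δ = 59.75°  ·
  (2,3): δ = 150.97°  ·
  (2,4): δ = 75.31°  ·
  (2,5): δ = 3.50°  ✓
  (3,4): δ = 104.34°  ·
  (3,5): δ = 32.53°  ·
  (4,5): δ = 108.19°  ·
antipodal pairs: 2

count = 2; pairs: (0,3), (2,5)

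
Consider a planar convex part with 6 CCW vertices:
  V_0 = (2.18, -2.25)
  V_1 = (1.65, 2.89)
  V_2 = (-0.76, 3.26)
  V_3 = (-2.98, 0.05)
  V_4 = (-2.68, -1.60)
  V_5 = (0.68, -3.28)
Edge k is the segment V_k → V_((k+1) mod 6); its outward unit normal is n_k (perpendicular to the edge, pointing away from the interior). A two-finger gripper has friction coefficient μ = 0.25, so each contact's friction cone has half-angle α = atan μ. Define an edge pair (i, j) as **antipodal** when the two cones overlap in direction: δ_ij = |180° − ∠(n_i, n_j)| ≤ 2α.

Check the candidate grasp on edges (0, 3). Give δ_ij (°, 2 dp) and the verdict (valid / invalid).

δ = 4.42°, valid

α = atan 0.25 = 14.04°;  2α = 28.07°
edge 0: e_0 = (-0.53, +5.14);  n_0 = (+0.9947, +0.1026)
edge 3: e_3 = (+0.30, -1.65);  n_3 = (-0.9839, -0.1789)
∠(n_0, n_3) = 175.58°
δ = |180° − 175.58°| = 4.42°
4.42° ≤ 2α = 28.07°  →  valid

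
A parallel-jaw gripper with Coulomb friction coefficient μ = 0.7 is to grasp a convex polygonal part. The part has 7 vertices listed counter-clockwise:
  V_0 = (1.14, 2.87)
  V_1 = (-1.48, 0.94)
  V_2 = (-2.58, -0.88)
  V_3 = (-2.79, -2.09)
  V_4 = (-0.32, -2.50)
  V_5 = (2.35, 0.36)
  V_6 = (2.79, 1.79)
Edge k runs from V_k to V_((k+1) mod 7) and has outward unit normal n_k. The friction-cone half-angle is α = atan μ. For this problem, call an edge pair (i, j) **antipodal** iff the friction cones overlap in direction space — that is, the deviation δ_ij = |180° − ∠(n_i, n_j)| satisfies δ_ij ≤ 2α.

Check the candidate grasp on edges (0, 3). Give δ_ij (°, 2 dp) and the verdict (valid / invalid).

δ = 45.80°, valid

α = atan 0.7 = 34.99°;  2α = 69.98°
edge 0: e_0 = (-2.62, -1.93);  n_0 = (-0.5931, +0.8051)
edge 3: e_3 = (+2.47, -0.41);  n_3 = (-0.1638, -0.9865)
∠(n_0, n_3) = 134.20°
δ = |180° − 134.20°| = 45.80°
45.80° ≤ 2α = 69.98°  →  valid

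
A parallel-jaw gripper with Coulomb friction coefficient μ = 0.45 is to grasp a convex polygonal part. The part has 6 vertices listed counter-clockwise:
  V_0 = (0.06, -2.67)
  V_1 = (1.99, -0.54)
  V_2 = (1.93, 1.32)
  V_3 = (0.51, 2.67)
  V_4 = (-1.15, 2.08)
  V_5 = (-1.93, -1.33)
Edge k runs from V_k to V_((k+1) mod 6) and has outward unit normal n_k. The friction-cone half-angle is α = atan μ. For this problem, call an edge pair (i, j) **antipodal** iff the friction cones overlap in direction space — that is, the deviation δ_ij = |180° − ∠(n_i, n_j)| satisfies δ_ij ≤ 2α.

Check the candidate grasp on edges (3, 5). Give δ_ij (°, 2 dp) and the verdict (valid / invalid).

α = atan 0.45 = 24.23°;  2α = 48.46°
edge 3: e_3 = (-1.66, -0.59);  n_3 = (-0.3349, +0.9423)
edge 5: e_5 = (+1.99, -1.34);  n_5 = (-0.5585, -0.8295)
∠(n_3, n_5) = 126.48°
δ = |180° − 126.48°| = 53.52°
53.52° > 2α = 48.46°  →  invalid

δ = 53.52°, invalid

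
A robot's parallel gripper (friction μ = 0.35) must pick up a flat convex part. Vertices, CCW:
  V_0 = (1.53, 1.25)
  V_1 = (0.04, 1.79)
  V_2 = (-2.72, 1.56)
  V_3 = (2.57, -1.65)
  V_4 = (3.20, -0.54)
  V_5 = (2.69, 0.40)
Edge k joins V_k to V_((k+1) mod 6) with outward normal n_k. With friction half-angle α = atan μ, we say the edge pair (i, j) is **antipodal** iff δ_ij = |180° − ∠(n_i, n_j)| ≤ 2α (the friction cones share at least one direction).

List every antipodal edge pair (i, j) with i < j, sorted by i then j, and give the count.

α = atan 0.35 = 19.29°;  2α = 38.58°
n_0 = (+0.3407, +0.9402)
n_1 = (-0.0830, +0.9965)
n_2 = (-0.5188, -0.8549)
n_3 = (+0.8697, -0.4936)
n_4 = (+0.8790, +0.4769)
n_5 = (+0.5911, +0.8066)
  (0,1): δ = 155.32°  ·
  (0,2): δ = 11.33°  ✓
  (0,3): δ = 80.34°  ·
  (0,4): δ = 138.40°  ·
  (0,5): δ = 163.69°  ·
  (1,2): δ = 36.01°  ✓
  (1,3): δ = 55.66°  ·
  (1,4): δ = 113.72°  ·
  (1,5): δ = 139.00°  ·
  (2,3): δ = 88.33°  ·
  (2,4): δ = 30.27°  ✓
  (2,5): δ = 4.98°  ✓
  (3,4): δ = 121.94°  ·
  (3,5): δ = 96.65°  ·
  (4,5): δ = 154.71°  ·
antipodal pairs: 4

count = 4; pairs: (0,2), (1,2), (2,4), (2,5)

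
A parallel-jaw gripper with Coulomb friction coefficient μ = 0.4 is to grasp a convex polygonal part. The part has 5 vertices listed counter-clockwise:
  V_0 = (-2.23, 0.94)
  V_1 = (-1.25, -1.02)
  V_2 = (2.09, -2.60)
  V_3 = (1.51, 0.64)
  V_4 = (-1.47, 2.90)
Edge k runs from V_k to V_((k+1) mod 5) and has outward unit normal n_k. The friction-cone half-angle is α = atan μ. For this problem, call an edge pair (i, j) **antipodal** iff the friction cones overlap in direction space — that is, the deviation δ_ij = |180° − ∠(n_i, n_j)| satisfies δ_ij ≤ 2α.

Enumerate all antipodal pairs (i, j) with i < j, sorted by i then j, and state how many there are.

count = 4; pairs: (0,2), (0,3), (1,3), (2,4)

α = atan 0.4 = 21.80°;  2α = 43.60°
n_0 = (-0.8944, -0.4472)
n_1 = (-0.4276, -0.9040)
n_2 = (+0.9844, +0.1762)
n_3 = (+0.6043, +0.7968)
n_4 = (-0.9324, +0.3615)
  (0,1): δ = 141.88°  ·
  (0,2): δ = 16.42°  ✓
  (0,3): δ = 26.26°  ✓
  (0,4): δ = 132.24°  ·
  (1,2): δ = 54.53°  ·
  (1,3): δ = 11.86°  ✓
  (1,4): δ = 94.12°  ·
  (2,3): δ = 137.33°  ·
  (2,4): δ = 31.34°  ✓
  (3,4): δ = 74.02°  ·
antipodal pairs: 4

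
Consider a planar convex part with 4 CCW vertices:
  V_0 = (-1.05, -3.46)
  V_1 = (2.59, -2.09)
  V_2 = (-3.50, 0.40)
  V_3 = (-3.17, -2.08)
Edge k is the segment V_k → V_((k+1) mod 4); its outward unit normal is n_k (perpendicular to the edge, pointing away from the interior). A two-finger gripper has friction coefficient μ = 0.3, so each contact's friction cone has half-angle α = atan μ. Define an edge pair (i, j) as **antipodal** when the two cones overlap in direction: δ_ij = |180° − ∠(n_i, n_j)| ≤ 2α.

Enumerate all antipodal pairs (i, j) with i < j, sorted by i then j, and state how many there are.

count = 1; pairs: (1,3)

α = atan 0.3 = 16.70°;  2α = 33.40°
n_0 = (+0.3523, -0.9359)
n_1 = (+0.3785, +0.9256)
n_2 = (-0.9913, -0.1319)
n_3 = (-0.5455, -0.8381)
  (0,1): δ = 42.86°  ·
  (0,2): δ = 76.95°  ·
  (0,3): δ = 126.31°  ·
  (1,2): δ = 60.18°  ·
  (1,3): δ = 10.82°  ✓
  (2,3): δ = 130.64°  ·
antipodal pairs: 1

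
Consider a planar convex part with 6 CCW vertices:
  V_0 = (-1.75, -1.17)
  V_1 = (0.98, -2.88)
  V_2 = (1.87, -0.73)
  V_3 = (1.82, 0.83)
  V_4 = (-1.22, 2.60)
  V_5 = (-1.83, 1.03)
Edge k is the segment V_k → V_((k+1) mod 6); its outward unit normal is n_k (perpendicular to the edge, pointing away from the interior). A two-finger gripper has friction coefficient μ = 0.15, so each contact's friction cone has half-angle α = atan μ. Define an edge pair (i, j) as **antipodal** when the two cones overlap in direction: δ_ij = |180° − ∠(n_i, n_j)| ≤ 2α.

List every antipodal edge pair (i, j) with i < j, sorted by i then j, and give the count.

α = atan 0.15 = 8.53°;  2α = 17.06°
n_0 = (-0.5308, -0.8475)
n_1 = (+0.9240, -0.3825)
n_2 = (+0.9995, +0.0320)
n_3 = (+0.5032, +0.8642)
n_4 = (-0.9321, +0.3622)
n_5 = (-0.9993, -0.0363)
  (0,1): δ = 80.43°  ·
  (0,2): δ = 56.10°  ·
  (0,3): δ = 1.85°  ✓
  (0,4): δ = 100.83°  ·
  (0,5): δ = 124.14°  ·
  (1,2): δ = 155.68°  ·
  (1,3): δ = 97.72°  ·
  (1,4): δ = 1.25°  ✓
  (1,5): δ = 24.57°  ·
  (2,3): δ = 122.05°  ·
  (2,4): δ = 23.07°  ·
  (2,5): δ = 0.25°  ✓
  (3,4): δ = 81.02°  ·
  (3,5): δ = 57.71°  ·
  (4,5): δ = 156.68°  ·
antipodal pairs: 3

count = 3; pairs: (0,3), (1,4), (2,5)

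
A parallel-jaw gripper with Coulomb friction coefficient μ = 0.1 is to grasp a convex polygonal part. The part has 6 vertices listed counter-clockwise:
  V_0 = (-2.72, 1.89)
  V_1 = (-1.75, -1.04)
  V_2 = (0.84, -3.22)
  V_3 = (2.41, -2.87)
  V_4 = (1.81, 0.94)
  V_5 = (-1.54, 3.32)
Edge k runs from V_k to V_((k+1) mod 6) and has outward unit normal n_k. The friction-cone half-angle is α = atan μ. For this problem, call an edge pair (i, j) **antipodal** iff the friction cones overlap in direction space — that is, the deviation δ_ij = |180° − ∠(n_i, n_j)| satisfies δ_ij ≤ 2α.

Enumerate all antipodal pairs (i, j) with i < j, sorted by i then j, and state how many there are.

α = atan 0.1 = 5.71°;  2α = 11.42°
n_0 = (-0.9493, -0.3143)
n_1 = (-0.6440, -0.7651)
n_2 = (+0.2176, -0.9760)
n_3 = (+0.9878, +0.1556)
n_4 = (+0.5792, +0.8152)
n_5 = (-0.7713, +0.6365)
  (0,1): δ = 148.40°  ·
  (0,2): δ = 95.75°  ·
  (0,3): δ = 9.37°  ✓
  (0,4): δ = 36.29°  ·
  (0,5): δ = 122.15°  ·
  (1,2): δ = 127.35°  ·
  (1,3): δ = 40.96°  ·
  (1,4): δ = 4.70°  ✓
  (1,5): δ = 90.56°  ·
  (2,3): δ = 93.62°  ·
  (2,4): δ = 47.96°  ·
  (2,5): δ = 37.90°  ·
  (3,4): δ = 134.34°  ·
  (3,5): δ = 48.48°  ·
  (4,5): δ = 94.14°  ·
antipodal pairs: 2

count = 2; pairs: (0,3), (1,4)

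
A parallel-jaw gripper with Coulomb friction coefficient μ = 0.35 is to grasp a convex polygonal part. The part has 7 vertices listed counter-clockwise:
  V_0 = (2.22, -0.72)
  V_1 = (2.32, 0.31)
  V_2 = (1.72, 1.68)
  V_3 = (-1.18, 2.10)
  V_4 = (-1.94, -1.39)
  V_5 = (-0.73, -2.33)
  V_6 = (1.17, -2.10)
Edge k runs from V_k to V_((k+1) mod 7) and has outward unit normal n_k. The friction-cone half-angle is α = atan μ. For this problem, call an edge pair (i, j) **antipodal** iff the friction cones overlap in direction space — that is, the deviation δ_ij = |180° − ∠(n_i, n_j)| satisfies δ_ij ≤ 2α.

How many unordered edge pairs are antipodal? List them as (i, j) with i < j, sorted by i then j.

α = atan 0.35 = 19.29°;  2α = 38.58°
n_0 = (+0.9953, -0.0966)
n_1 = (+0.9160, +0.4012)
n_2 = (+0.1433, +0.9897)
n_3 = (-0.9771, +0.2128)
n_4 = (-0.6135, -0.7897)
n_5 = (+0.1202, -0.9928)
n_6 = (+0.7958, -0.6055)
  (0,1): δ = 150.80°  ·
  (0,2): δ = 92.70°  ·
  (0,3): δ = 6.74°  ✓
  (0,4): δ = 57.70°  ·
  (0,5): δ = 102.45°  ·
  (0,6): δ = 148.28°  ·
  (1,2): δ = 121.89°  ·
  (1,3): δ = 35.94°  ✓
  (1,4): δ = 28.51°  ✓
  (1,5): δ = 73.25°  ·
  (1,6): δ = 119.08°  ·
  (2,3): δ = 94.04°  ·
  (2,4): δ = 29.60°  ✓
  (2,5): δ = 15.14°  ✓
  (2,6): δ = 60.97°  ·
  (3,4): δ = 115.56°  ·
  (3,5): δ = 70.81°  ·
  (3,6): δ = 24.98°  ✓
  (4,5): δ = 135.26°  ·
  (4,6): δ = 89.42°  ·
  (5,6): δ = 134.17°  ·
antipodal pairs: 6

count = 6; pairs: (0,3), (1,3), (1,4), (2,4), (2,5), (3,6)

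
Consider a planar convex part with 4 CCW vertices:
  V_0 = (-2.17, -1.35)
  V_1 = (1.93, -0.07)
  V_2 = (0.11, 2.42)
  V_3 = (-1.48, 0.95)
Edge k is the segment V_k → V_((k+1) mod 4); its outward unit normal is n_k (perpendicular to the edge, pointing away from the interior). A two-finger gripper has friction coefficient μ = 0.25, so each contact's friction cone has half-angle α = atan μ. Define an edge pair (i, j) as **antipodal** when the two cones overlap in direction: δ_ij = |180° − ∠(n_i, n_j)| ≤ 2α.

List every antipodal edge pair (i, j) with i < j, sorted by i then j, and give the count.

count = 1; pairs: (0,2)

α = atan 0.25 = 14.04°;  2α = 28.07°
n_0 = (+0.2980, -0.9546)
n_1 = (+0.8073, +0.5901)
n_2 = (-0.6789, +0.7343)
n_3 = (-0.9578, +0.2873)
  (0,1): δ = 71.17°  ·
  (0,2): δ = 25.42°  ✓
  (0,3): δ = 55.96°  ·
  (1,2): δ = 83.41°  ·
  (1,3): δ = 52.86°  ·
  (2,3): δ = 149.45°  ·
antipodal pairs: 1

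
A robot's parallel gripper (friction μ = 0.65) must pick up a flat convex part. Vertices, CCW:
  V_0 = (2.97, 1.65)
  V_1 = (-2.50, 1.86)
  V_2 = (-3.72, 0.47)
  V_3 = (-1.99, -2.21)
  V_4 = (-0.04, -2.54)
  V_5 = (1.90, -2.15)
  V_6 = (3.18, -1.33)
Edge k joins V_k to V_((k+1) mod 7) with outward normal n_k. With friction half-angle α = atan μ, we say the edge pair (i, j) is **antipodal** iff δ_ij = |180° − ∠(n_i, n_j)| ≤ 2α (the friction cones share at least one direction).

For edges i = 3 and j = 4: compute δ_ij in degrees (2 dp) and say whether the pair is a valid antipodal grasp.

δ = 159.03°, invalid

α = atan 0.65 = 33.02°;  2α = 66.05°
edge 3: e_3 = (+1.95, -0.33);  n_3 = (-0.1669, -0.9860)
edge 4: e_4 = (+1.94, +0.39);  n_4 = (+0.1971, -0.9804)
∠(n_3, n_4) = 20.97°
δ = |180° − 20.97°| = 159.03°
159.03° > 2α = 66.05°  →  invalid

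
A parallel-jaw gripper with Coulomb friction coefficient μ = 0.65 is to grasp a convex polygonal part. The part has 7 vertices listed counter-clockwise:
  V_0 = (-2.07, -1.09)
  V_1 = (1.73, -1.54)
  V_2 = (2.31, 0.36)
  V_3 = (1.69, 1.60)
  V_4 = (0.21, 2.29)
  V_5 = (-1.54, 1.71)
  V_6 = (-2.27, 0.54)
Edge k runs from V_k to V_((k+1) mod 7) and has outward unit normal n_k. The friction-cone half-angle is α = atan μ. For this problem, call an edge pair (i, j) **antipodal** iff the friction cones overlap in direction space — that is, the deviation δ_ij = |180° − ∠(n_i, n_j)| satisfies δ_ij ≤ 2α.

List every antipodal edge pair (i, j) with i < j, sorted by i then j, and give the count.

count = 10; pairs: (0,2), (0,3), (0,4), (0,5), (1,4), (1,5), (1,6), (2,5), (2,6), (3,6)

α = atan 0.65 = 33.02°;  2α = 66.05°
n_0 = (-0.1176, -0.9931)
n_1 = (+0.9564, -0.2920)
n_2 = (+0.8944, +0.4472)
n_3 = (+0.4226, +0.9063)
n_4 = (-0.3146, +0.9492)
n_5 = (-0.8484, +0.5293)
n_6 = (-0.9926, -0.1218)
  (0,1): δ = 100.22°  ·
  (0,2): δ = 56.68°  ✓
  (0,3): δ = 18.24°  ✓
  (0,4): δ = 25.09°  ✓
  (0,5): δ = 64.79°  ✓
  (0,6): δ = 103.75°  ·
  (1,2): δ = 136.46°  ·
  (1,3): δ = 98.02°  ·
  (1,4): δ = 54.69°  ✓
  (1,5): δ = 14.99°  ✓
  (1,6): δ = 23.97°  ✓
  (2,3): δ = 141.56°  ·
  (2,4): δ = 98.23°  ·
  (2,5): δ = 58.53°  ✓
  (2,6): δ = 19.57°  ✓
  (3,4): δ = 136.67°  ·
  (3,5): δ = 96.97°  ·
  (3,6): δ = 58.01°  ✓
  (4,5): δ = 140.30°  ·
  (4,6): δ = 101.34°  ·
  (5,6): δ = 141.04°  ·
antipodal pairs: 10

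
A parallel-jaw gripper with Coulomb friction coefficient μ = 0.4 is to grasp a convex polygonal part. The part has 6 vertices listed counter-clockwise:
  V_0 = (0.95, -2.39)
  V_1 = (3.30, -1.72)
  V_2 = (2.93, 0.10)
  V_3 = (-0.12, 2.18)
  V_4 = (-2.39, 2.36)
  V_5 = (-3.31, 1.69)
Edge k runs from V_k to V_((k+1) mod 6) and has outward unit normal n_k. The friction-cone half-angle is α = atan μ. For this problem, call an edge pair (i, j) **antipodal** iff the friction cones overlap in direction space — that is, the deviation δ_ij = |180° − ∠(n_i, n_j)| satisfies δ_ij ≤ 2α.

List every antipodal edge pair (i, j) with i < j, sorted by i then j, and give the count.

count = 5; pairs: (0,3), (0,4), (1,5), (2,5), (3,5)

α = atan 0.4 = 21.80°;  2α = 43.60°
n_0 = (+0.2742, -0.9617)
n_1 = (+0.9800, +0.1992)
n_2 = (+0.5634, +0.8262)
n_3 = (+0.0790, +0.9969)
n_4 = (-0.5887, +0.8084)
n_5 = (-0.6917, -0.7222)
  (0,1): δ = 94.42°  ·
  (0,2): δ = 50.21°  ·
  (0,3): δ = 20.45°  ✓
  (0,4): δ = 20.15°  ✓
  (0,5): δ = 120.32°  ·
  (1,2): δ = 135.78°  ·
  (1,3): δ = 106.03°  ·
  (1,4): δ = 65.43°  ·
  (1,5): δ = 34.74°  ✓
  (2,3): δ = 150.24°  ·
  (2,4): δ = 109.64°  ·
  (2,5): δ = 9.47°  ✓
  (3,4): δ = 139.40°  ·
  (3,5): δ = 39.23°  ✓
  (4,5): δ = 79.83°  ·
antipodal pairs: 5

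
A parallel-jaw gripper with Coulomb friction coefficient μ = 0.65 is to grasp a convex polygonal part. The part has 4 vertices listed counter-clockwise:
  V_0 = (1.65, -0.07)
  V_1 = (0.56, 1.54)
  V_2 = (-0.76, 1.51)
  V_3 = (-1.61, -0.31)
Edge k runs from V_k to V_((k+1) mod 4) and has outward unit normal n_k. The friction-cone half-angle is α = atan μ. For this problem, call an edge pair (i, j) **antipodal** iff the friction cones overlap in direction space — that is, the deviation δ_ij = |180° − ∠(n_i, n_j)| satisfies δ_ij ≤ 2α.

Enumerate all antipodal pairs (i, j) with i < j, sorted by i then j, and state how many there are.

α = atan 0.65 = 33.02°;  2α = 66.05°
n_0 = (+0.8281, +0.5606)
n_1 = (-0.0227, +0.9997)
n_2 = (-0.9061, +0.4232)
n_3 = (+0.0734, -0.9973)
  (0,1): δ = 122.80°  ·
  (0,2): δ = 59.13°  ✓
  (0,3): δ = 60.11°  ✓
  (1,2): δ = 116.34°  ·
  (1,3): δ = 2.91°  ✓
  (2,3): δ = 60.76°  ✓
antipodal pairs: 4

count = 4; pairs: (0,2), (0,3), (1,3), (2,3)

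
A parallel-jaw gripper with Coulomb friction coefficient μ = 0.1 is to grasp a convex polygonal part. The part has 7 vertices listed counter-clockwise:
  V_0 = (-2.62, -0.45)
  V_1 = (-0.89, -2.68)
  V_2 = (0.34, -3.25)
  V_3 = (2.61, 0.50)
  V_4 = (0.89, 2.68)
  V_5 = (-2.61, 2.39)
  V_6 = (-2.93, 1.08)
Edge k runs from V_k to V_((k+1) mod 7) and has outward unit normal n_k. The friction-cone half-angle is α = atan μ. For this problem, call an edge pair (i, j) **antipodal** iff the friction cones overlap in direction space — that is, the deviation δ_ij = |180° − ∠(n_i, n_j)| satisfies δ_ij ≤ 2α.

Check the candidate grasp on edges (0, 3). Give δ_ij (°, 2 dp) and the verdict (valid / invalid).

α = atan 0.1 = 5.71°;  2α = 11.42°
edge 0: e_0 = (+1.73, -2.23);  n_0 = (-0.7901, -0.6130)
edge 3: e_3 = (-1.72, +2.18);  n_3 = (+0.7851, +0.6194)
∠(n_0, n_3) = 179.53°
δ = |180° − 179.53°| = 0.47°
0.47° ≤ 2α = 11.42°  →  valid

δ = 0.47°, valid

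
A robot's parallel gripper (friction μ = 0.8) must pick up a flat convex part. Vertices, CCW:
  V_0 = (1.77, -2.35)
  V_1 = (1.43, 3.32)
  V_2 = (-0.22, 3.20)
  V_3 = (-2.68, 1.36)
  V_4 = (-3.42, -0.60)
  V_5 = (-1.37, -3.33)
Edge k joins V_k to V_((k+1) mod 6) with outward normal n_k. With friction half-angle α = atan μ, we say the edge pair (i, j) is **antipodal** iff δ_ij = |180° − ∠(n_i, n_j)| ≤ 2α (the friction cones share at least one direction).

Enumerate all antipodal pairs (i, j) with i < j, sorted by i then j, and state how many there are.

α = atan 0.8 = 38.66°;  2α = 77.32°
n_0 = (+0.9982, +0.0599)
n_1 = (-0.0725, +0.9974)
n_2 = (-0.5990, +0.8008)
n_3 = (-0.9355, +0.3532)
n_4 = (-0.7996, -0.6005)
n_5 = (+0.2979, -0.9546)
  (0,1): δ = 89.27°  ·
  (0,2): δ = 56.64°  ✓
  (0,3): δ = 24.12°  ✓
  (0,4): δ = 33.47°  ✓
  (0,5): δ = 103.90°  ·
  (1,2): δ = 147.36°  ·
  (1,3): δ = 114.84°  ·
  (1,4): δ = 57.26°  ✓
  (1,5): δ = 13.17°  ✓
  (2,3): δ = 147.48°  ·
  (2,4): δ = 89.89°  ·
  (2,5): δ = 19.46°  ✓
  (3,4): δ = 122.41°  ·
  (3,5): δ = 51.98°  ✓
  (4,5): δ = 109.57°  ·
antipodal pairs: 7

count = 7; pairs: (0,2), (0,3), (0,4), (1,4), (1,5), (2,5), (3,5)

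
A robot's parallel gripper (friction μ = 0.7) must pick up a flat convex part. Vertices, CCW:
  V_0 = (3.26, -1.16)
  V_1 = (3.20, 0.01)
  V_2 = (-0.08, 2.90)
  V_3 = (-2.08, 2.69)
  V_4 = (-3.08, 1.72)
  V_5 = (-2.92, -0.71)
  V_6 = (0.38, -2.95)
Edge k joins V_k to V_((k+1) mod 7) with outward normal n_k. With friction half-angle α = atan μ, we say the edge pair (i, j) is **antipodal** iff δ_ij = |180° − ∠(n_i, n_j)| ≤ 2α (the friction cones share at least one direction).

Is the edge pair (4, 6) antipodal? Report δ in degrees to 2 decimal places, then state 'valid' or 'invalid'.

δ = 61.91°, valid

α = atan 0.7 = 34.99°;  2α = 69.98°
edge 4: e_4 = (+0.16, -2.43);  n_4 = (-0.9978, -0.0657)
edge 6: e_6 = (+2.88, +1.79);  n_6 = (+0.5279, -0.8493)
∠(n_4, n_6) = 118.09°
δ = |180° − 118.09°| = 61.91°
61.91° ≤ 2α = 69.98°  →  valid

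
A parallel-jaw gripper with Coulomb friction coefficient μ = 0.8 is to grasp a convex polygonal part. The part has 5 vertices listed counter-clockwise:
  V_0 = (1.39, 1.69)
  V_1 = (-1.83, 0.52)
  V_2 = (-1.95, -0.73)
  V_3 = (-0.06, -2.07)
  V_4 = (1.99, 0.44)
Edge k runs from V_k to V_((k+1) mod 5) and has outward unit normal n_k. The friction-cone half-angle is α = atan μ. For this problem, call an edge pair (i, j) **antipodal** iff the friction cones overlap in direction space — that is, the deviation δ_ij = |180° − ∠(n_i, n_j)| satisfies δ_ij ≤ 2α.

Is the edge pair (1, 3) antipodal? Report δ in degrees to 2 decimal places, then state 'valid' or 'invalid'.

δ = 33.76°, valid

α = atan 0.8 = 38.66°;  2α = 77.32°
edge 1: e_1 = (-0.12, -1.25);  n_1 = (-0.9954, +0.0956)
edge 3: e_3 = (+2.05, +2.51);  n_3 = (+0.7745, -0.6326)
∠(n_1, n_3) = 146.24°
δ = |180° − 146.24°| = 33.76°
33.76° ≤ 2α = 77.32°  →  valid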